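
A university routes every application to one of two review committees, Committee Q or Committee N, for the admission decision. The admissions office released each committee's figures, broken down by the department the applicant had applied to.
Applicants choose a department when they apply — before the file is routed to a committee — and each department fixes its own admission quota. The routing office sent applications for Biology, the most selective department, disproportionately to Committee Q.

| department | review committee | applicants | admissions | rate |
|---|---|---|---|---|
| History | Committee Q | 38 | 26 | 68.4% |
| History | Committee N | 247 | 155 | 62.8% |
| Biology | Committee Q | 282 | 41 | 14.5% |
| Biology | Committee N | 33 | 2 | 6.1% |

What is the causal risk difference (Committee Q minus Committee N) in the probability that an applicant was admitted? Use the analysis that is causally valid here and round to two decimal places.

+0.07

Within every department level Committee Q has the higher rate, yet pooled Committee N does — Simpson's reversal.
Department differs across review committees for reasons unrelated to any effect of the review committee itself, and it separately predicts the outcome — a classic confounder. We must compare within department levels.
Adjusting over the population distribution of department: 0.475·(0.684−0.628) + 0.525·(0.145−0.061) = +0.071.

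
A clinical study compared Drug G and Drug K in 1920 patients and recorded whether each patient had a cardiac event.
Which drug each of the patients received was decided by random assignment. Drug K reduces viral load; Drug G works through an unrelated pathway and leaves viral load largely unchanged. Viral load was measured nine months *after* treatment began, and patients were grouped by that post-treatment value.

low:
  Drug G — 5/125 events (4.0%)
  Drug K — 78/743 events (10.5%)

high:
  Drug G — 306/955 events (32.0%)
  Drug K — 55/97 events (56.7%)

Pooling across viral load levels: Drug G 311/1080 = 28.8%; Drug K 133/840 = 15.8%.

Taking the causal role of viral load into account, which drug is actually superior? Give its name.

The stratified and pooled comparisons disagree (Drug G wins within each viral load; Drug K wins overall), so the answer turns on the causal role of viral load.
Viral load is downstream of the drug. One should not condition on a consequence of treatment, so the overall rates are the right comparison.
Pooled: Drug G 28.8% vs Drug K 15.8%; Drug K is lower overall.

Drug K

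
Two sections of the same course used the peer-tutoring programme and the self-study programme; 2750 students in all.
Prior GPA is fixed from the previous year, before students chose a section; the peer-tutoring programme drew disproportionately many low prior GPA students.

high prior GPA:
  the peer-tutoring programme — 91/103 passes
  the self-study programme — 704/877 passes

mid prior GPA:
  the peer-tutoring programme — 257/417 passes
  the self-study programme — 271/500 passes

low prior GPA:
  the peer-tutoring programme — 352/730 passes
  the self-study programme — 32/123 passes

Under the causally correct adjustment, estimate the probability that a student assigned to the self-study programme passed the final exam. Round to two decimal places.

0.55

Prior GPA band satisfies the back-door criterion: it is not a descendant of the teaching method, and it blocks the spurious path from teaching method to outcome. Adjusting for it (i.e., using the within-prior GPA band rates) gives the causal effect.
Standardising the self-study programme to the population prior GPA band mix: 0.356·704/877 + 0.333·271/500 + 0.310·32/123 = 0.547.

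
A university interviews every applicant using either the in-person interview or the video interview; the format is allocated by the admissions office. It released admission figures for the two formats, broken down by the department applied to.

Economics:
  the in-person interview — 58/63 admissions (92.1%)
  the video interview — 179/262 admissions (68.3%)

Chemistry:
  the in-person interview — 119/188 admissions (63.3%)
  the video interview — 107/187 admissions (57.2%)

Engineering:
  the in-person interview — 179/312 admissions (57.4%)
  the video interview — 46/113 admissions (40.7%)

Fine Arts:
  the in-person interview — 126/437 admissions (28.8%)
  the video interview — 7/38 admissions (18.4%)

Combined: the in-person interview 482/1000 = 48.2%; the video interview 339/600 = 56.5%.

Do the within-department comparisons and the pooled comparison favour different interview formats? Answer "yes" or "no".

yes

Within each department level (Economics 92.1% vs 68.3%; Chemistry 63.3% vs 57.2%; Engineering 57.4% vs 40.7%; Fine Arts 28.8% vs 18.4%), the in-person interview has the higher rate every time. Pooled: 48.2% vs 56.5% — the video interview has the higher rate overall. The two comparisons disagree.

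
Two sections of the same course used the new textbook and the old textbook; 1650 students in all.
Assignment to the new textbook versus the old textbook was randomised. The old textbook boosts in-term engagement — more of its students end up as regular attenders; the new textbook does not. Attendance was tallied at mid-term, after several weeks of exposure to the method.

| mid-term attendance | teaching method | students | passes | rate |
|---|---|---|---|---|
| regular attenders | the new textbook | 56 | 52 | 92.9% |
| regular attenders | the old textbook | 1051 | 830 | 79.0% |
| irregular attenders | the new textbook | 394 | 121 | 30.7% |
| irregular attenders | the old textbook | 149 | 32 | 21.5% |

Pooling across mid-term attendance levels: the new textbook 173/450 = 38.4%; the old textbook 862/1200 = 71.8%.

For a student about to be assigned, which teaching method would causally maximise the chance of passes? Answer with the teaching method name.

Within every mid-term attendance level the new textbook has the higher rate, yet pooled the old textbook does — Simpson's reversal.
Mid-term attendance here is a post-treatment variable shaped by the teaching method; conditioning on it would introduce bias rather than remove it. The overall comparison is the causal one.
Pooled: the new textbook 38.4% vs the old textbook 71.8%; the old textbook is higher overall.

the old textbook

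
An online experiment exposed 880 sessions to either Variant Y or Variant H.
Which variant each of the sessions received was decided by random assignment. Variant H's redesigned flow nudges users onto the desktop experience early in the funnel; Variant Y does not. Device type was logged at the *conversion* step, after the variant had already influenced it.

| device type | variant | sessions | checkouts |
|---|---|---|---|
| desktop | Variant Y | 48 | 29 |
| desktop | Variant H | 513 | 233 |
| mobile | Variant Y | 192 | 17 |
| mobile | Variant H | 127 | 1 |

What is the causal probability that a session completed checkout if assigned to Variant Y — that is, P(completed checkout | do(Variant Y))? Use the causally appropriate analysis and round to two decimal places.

0.19

The device type-specific comparison favours Variant Y throughout, but the pooled figures favour Variant H. The question is whether to condition on device type.
Device type here is a post-treatment variable shaped by the variant; conditioning on it would introduce bias rather than remove it. The overall comparison is the causal one.
So P(outcome | do(Variant Y)) is just the pooled rate for Variant Y: 46/240 = 0.192.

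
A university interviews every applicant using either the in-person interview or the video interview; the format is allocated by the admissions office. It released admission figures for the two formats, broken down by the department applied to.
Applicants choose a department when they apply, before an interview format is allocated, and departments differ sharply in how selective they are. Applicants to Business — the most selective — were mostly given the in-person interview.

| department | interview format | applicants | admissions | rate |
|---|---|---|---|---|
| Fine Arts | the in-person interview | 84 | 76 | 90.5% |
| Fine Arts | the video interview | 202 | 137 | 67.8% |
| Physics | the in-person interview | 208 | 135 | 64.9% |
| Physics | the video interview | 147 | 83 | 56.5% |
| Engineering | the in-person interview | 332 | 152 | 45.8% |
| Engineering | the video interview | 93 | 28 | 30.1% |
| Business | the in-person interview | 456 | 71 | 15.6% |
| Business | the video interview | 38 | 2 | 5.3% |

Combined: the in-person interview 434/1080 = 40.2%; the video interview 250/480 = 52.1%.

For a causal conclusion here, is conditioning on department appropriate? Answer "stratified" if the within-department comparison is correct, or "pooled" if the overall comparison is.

Department is set before the interview format has any effect — it is not caused by the interview format — and it independently drives the outcome. That makes it a confounder, so the causal comparison is within department levels.
Within each level — Fine Arts: 90.5% vs 67.8%; Physics: 64.9% vs 56.5%; Engineering: 45.8% vs 30.1%; Business: 15.6% vs 5.3% — the in-person interview is higher every time.

stratified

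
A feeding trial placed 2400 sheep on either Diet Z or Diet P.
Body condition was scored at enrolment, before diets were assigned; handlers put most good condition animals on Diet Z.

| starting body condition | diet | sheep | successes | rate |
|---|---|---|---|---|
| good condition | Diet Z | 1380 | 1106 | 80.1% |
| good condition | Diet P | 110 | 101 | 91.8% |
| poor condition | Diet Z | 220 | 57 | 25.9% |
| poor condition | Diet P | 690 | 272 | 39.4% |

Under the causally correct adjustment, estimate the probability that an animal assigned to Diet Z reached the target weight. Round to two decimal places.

0.60

Diet P is higher inside every starting body condition stratum but Diet Z is higher in aggregate. Whether to stratify depends on how starting body condition relates to the diet.
Since starting body condition is a pre-existing factor (not a product of the diet) and it affects the outcome on its own, it is a confounder. The stratified rates, not the pooled rate, identify the causal effect.
Standardising Diet Z to the population starting body condition mix: 0.621·1106/1380 + 0.379·57/220 = 0.596.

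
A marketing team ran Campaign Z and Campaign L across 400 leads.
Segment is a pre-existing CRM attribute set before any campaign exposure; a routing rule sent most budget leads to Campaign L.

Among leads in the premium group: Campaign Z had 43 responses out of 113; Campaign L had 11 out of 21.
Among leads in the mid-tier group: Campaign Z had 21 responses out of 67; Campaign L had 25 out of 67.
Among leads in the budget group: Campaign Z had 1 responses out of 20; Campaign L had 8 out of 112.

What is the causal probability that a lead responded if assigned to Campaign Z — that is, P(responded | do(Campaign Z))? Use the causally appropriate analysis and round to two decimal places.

0.25

Within every customer segment level Campaign L has the higher rate, yet pooled Campaign Z does — Simpson's reversal.
Customer segment satisfies the back-door criterion: it is not a descendant of the campaign, and it blocks the spurious path from campaign to outcome. Adjusting for it (i.e., using the within-customer segment rates) gives the causal effect.
Standardising Campaign Z to the population customer segment mix: 0.335·43/113 + 0.335·21/67 + 0.330·1/20 = 0.249.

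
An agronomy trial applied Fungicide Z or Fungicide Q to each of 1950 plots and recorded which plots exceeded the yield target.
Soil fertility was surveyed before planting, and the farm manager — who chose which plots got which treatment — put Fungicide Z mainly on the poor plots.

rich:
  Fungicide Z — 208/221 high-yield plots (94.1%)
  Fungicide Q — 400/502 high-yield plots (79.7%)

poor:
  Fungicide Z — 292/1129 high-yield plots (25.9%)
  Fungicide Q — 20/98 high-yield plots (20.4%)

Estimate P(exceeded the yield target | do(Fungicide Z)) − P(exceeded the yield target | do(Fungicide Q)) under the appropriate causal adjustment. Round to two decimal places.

+0.09

Within every soil fertility level Fungicide Z has the higher rate, yet pooled Fungicide Q does — Simpson's reversal.
Soil fertility differs across fungicides for reasons unrelated to any effect of the fungicide itself, and it separately predicts the outcome — a classic confounder. We must compare within soil fertility levels.
Adjusting over the population distribution of soil fertility: 0.371·(0.941−0.797) + 0.629·(0.259−0.204) = +0.088.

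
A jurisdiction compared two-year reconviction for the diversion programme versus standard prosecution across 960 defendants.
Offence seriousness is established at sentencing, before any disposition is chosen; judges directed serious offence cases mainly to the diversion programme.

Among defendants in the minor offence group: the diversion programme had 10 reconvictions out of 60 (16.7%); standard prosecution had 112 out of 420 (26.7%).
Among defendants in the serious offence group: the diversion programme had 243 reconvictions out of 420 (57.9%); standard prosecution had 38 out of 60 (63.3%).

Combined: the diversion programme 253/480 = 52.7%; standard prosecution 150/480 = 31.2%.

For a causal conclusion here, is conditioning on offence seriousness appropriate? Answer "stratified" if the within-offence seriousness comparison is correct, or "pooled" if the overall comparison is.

Offence seriousness is set before the disposition has any effect — it is not caused by the disposition — and it independently drives the outcome. That makes it a confounder, so the causal comparison is within offence seriousness levels.
Within each level — minor offence: 16.7% vs 26.7%; serious offence: 57.9% vs 63.3% — the diversion programme is lower every time.

stratified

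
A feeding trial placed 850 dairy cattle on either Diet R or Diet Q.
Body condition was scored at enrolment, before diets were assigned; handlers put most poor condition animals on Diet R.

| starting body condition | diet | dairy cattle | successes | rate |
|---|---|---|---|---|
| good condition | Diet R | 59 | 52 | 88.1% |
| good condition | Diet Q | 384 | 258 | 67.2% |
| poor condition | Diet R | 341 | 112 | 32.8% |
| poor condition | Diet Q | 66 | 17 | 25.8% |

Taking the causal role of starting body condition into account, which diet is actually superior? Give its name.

Diet R

Here starting body condition is a common cause — it drives both which diet a case falls under and the outcome. The crude comparison mixes populations; the stratum-specific rates are the causally relevant ones.
Within each level — good condition: 88.1% vs 67.2%; poor condition: 32.8% vs 25.8% — Diet R is higher every time.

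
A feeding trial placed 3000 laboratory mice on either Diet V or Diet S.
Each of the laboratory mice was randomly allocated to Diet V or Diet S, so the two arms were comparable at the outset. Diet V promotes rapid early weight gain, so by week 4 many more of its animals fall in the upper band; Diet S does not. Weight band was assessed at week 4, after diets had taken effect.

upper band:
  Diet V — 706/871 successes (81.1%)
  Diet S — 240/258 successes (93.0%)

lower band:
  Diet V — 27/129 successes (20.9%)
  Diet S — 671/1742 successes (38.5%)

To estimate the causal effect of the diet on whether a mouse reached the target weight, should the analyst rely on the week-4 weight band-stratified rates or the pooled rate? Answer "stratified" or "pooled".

pooled

Week-4 weight band lies on the pathway diet → week-4 weight band → outcome, so adjusting for it blocks the indirect effect. For the total causal effect of diet, use the unadjusted pooled rates.
Pooled: Diet V 73.3% vs Diet S 45.6%; Diet V is higher overall.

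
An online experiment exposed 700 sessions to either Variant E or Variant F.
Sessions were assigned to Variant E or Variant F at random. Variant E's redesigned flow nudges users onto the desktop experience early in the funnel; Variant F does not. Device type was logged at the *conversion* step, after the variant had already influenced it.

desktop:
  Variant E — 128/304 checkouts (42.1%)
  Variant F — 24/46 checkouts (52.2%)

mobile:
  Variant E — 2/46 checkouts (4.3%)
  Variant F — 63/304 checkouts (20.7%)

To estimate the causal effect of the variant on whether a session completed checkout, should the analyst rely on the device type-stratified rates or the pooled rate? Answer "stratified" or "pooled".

pooled

The stratified and pooled comparisons disagree (Variant F wins within each device type; Variant E wins overall), so the answer turns on the causal role of device type.
Stratifying would compare variants among sessions the variants themselves sorted into device type groups — a form of selection on an intermediate. The unconditioned pooled rates give the total causal effect.
Pooled: Variant E 37.1% vs Variant F 24.9%; Variant E is higher overall.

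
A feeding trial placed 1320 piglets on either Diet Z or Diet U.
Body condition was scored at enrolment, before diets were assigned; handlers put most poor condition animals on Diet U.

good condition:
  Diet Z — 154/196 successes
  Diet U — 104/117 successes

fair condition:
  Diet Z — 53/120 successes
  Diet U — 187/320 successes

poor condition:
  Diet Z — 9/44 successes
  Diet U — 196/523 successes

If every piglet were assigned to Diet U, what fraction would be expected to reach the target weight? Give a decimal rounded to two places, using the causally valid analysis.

Diet U is higher inside every starting body condition stratum but Diet Z is higher in aggregate. Whether to stratify depends on how starting body condition relates to the diet.
The imbalance in starting body condition arose from how piglets were allocated, not from anything the diet did; and starting body condition independently affects the outcome. The pooled gap is confounded — condition on starting body condition.
Standardising Diet U to the population starting body condition mix: 0.237·104/117 + 0.333·187/320 + 0.430·196/523 = 0.567.

0.57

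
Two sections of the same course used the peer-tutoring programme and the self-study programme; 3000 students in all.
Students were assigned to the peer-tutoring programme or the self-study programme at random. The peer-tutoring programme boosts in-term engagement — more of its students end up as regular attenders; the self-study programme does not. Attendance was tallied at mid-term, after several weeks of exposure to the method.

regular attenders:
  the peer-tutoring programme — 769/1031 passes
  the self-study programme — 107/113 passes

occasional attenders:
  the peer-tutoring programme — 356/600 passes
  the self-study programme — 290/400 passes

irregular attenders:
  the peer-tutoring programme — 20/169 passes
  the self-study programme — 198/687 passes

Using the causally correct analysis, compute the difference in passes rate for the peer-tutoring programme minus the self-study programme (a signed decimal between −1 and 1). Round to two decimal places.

the self-study programme is higher inside every mid-term attendance stratum but the peer-tutoring programme is higher in aggregate. Whether to stratify depends on how mid-term attendance relates to the teaching method.
Mid-term attendance is downstream of the teaching method. One should not condition on a consequence of treatment, so the overall rates are the right comparison.
The causal difference is the pooled difference: 0.636 − 0.496 = +0.140.

+0.14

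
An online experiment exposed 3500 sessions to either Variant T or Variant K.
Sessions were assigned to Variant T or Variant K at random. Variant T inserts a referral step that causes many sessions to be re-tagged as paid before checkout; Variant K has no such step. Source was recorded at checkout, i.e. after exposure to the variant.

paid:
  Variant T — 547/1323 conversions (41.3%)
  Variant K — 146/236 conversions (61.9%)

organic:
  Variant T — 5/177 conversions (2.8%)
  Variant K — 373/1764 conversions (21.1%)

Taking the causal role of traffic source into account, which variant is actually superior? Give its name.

Traffic source is downstream of the variant. One should not condition on a consequence of treatment, so the overall rates are the right comparison.
Pooled: Variant T 36.8% vs Variant K 25.9%; Variant T is higher overall.

Variant T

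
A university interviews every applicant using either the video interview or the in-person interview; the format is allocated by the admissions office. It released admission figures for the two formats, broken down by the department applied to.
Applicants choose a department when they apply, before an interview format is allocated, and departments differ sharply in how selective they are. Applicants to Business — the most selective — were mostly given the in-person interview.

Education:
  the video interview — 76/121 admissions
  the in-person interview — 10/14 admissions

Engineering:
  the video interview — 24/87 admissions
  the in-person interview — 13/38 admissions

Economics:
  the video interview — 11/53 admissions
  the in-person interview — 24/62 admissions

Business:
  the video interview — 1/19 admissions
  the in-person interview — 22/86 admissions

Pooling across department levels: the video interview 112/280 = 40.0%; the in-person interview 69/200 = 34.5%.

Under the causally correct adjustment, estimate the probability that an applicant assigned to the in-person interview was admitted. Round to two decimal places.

Within every department level the in-person interview has the higher rate, yet pooled the video interview does — Simpson's reversal.
Department is set before the interview format has any effect — it is not caused by the interview format — and it independently drives the outcome. That makes it a confounder, so the causal comparison is within department levels.
Standardising the in-person interview to the population department mix: 0.281·10/14 + 0.260·13/38 + 0.240·24/62 + 0.219·22/86 = 0.439.

0.44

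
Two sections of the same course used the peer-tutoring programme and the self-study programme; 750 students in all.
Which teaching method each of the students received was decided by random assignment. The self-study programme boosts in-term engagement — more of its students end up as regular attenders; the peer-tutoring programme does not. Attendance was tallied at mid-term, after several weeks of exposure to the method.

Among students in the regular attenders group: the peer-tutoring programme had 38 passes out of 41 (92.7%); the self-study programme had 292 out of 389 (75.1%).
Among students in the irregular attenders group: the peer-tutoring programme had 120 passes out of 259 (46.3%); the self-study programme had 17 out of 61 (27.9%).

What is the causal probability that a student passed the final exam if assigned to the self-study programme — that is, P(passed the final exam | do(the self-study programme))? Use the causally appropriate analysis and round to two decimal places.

0.69

Within every mid-term attendance level the peer-tutoring programme has the higher rate, yet pooled the self-study programme does — Simpson's reversal.
Mid-term attendance lies on the pathway teaching method → mid-term attendance → outcome, so adjusting for it blocks the indirect effect. For the total causal effect of teaching method, use the unadjusted pooled rates.
So P(outcome | do(the self-study programme)) is just the pooled rate for the self-study programme: 309/450 = 0.687.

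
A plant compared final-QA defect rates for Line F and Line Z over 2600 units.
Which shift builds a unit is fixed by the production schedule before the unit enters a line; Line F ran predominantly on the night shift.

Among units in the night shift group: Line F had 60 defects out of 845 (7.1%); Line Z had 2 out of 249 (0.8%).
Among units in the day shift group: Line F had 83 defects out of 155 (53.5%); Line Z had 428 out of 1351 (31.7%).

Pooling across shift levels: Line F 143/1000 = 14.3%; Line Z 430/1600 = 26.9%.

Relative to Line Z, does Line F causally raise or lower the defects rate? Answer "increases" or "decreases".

increases

Within every shift level Line Z has the lower rate, yet pooled Line F does — Simpson's reversal.
Here shift is a common cause — it drives both which line a case falls under and the outcome. The crude comparison mixes populations; the stratum-specific rates are the causally relevant ones.
Within each level — night shift: 7.1% vs 0.8%; day shift: 53.5% vs 31.7% — Line Z is lower every time.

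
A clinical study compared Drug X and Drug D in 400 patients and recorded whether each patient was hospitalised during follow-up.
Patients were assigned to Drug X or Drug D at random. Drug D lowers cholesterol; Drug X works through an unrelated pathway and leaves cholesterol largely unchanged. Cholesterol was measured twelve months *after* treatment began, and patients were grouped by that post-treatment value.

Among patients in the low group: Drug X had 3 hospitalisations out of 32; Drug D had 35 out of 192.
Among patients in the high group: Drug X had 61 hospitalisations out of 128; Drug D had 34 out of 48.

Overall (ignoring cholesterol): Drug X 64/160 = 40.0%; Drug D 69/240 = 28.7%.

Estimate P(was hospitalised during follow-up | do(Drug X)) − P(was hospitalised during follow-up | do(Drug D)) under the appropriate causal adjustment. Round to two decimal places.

Drug X is lower inside every cholesterol stratum but Drug D is lower in aggregate. Whether to stratify depends on how cholesterol relates to the drug.
Because the drug influences cholesterol, cholesterol is a post-treatment mediator, not a confounder. Stratifying on it would bias the estimate; the causal effect is the crude pooled difference.
The causal difference is the pooled difference: 0.400 − 0.287 = +0.113.

+0.11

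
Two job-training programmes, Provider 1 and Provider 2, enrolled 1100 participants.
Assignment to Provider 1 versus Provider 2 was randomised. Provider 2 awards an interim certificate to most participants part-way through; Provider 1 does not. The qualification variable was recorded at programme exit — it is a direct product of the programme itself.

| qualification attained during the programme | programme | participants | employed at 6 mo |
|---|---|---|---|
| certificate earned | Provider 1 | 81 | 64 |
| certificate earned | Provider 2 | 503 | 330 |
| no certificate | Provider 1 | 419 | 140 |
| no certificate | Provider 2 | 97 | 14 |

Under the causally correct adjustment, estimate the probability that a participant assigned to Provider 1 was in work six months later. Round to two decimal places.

Because the programme influences qualification attained during the programme, qualification attained during the programme is a post-treatment mediator, not a confounder. Stratifying on it would bias the estimate; the causal effect is the crude pooled difference.
So P(outcome | do(Provider 1)) is just the pooled rate for Provider 1: 204/500 = 0.408.

0.41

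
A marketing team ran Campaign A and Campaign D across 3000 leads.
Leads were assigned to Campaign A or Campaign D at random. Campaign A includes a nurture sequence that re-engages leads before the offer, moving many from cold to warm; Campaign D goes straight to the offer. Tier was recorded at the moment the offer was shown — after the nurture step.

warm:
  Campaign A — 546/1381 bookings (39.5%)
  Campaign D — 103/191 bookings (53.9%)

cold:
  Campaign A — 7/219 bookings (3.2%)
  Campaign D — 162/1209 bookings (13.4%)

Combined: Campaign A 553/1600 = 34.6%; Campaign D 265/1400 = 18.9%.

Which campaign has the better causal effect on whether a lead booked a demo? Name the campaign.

Engagement tier lies on the pathway campaign → engagement tier → outcome, so adjusting for it blocks the indirect effect. For the total causal effect of campaign, use the unadjusted pooled rates.
Pooled: Campaign A 34.6% vs Campaign D 18.9%; Campaign A is higher overall.

Campaign A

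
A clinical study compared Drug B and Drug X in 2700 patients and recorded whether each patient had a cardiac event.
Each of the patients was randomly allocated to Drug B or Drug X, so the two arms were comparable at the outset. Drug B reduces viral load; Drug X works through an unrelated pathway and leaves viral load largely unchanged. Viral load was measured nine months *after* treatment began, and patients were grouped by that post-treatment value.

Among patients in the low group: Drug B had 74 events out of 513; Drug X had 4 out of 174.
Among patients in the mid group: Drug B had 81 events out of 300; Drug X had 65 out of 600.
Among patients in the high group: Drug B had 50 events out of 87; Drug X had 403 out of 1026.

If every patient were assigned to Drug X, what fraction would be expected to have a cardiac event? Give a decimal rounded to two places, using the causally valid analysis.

0.26

Stratifying would compare drugs among patients the drugs themselves sorted into viral load groups — a form of selection on an intermediate. The unconditioned pooled rates give the total causal effect.
So P(outcome | do(Drug X)) is just the pooled rate for Drug X: 472/1800 = 0.262.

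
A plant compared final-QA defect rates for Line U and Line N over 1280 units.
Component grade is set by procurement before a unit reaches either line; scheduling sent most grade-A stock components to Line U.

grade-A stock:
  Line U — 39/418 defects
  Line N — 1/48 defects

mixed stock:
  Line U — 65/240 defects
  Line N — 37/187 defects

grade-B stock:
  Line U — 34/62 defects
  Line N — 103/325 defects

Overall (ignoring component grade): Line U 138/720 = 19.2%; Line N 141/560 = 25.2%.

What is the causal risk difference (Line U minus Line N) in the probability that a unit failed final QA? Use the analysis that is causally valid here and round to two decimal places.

The stratified and pooled comparisons disagree (Line N wins within each component grade; Line U wins overall), so the answer turns on the causal role of component grade.
Nothing the line does changes component grade; the imbalance is an allocation artefact. With component grade also predicting the outcome, the pooled figure is confounded, and the within-stratum comparison is the causal one.
Adjusting over the population distribution of component grade: 0.364·(0.093−0.021) + 0.334·(0.271−0.198) + 0.302·(0.548−0.317) = +0.121.

+0.12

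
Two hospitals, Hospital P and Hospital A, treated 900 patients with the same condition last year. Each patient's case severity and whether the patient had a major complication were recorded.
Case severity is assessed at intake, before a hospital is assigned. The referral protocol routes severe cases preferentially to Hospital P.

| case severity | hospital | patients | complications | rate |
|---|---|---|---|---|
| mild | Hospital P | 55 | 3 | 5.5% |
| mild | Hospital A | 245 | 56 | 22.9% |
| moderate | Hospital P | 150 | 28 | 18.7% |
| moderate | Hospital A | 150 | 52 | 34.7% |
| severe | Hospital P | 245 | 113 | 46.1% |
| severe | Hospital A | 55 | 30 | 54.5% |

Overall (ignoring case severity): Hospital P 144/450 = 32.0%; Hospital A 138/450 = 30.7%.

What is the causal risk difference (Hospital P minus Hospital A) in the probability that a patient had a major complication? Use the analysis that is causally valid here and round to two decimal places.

-0.14

The imbalance in case severity arose from how patients were allocated, not from anything the hospital did; and case severity independently affects the outcome. The pooled gap is confounded — condition on case severity.
Adjusting over the population distribution of case severity: 0.333·(0.055−0.229) + 0.333·(0.187−0.347) + 0.333·(0.461−0.545) = -0.139.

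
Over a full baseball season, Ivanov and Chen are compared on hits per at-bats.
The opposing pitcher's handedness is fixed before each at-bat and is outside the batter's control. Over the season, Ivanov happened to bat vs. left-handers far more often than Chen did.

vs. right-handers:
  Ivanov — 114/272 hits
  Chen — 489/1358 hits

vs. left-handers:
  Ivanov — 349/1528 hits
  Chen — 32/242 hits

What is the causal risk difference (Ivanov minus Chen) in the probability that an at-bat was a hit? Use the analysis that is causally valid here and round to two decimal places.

+0.08

Since pitcher handedness is a pre-existing factor (not a product of the player) and it affects the outcome on its own, it is a confounder. The stratified rates, not the pooled rate, identify the causal effect.
Adjusting over the population distribution of pitcher handedness: 0.479·(0.419−0.360) + 0.521·(0.228−0.132) = +0.078.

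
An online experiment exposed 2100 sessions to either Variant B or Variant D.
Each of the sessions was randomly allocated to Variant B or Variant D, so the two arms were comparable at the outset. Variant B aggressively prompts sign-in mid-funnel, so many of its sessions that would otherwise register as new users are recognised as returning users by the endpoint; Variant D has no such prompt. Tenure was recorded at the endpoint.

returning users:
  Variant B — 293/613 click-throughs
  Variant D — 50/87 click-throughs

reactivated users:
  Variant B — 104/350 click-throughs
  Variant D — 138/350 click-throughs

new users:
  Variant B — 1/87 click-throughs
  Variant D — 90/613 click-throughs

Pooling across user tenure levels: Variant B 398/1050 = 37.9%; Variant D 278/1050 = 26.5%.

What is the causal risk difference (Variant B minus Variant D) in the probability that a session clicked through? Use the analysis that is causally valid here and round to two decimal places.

The distribution of user tenure is itself part of what the variant does — it is an intermediate outcome. Holding it fixed would remove that part of the effect; the total effect is the pooled difference.
The causal difference is the pooled difference: 0.379 − 0.265 = +0.114.

+0.11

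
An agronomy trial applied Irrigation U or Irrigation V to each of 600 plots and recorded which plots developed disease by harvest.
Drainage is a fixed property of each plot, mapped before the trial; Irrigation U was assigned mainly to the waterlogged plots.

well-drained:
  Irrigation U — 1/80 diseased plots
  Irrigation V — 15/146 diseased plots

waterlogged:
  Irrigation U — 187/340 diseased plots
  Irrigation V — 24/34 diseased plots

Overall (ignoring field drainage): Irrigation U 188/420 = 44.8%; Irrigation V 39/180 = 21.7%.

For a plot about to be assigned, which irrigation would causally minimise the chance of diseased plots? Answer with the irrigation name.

The field drainage-specific comparison favours Irrigation U throughout, but the pooled figures favour Irrigation V. The question is whether to condition on field drainage.
Field drainage satisfies the back-door criterion: it is not a descendant of the irrigation, and it blocks the spurious path from irrigation to outcome. Adjusting for it (i.e., using the within-field drainage rates) gives the causal effect.
Within each level — well-drained: 1.2% vs 10.3%; waterlogged: 55.0% vs 70.6% — Irrigation U is lower every time.

Irrigation U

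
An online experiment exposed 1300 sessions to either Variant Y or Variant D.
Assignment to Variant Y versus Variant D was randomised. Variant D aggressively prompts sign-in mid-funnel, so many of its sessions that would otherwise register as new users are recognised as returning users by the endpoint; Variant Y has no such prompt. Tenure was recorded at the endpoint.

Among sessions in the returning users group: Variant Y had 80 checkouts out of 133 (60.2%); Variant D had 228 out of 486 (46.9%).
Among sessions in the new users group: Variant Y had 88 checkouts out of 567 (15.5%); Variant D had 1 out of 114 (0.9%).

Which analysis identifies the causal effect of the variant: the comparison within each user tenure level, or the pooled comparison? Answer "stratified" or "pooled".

pooled

User tenure is recorded after the variant and is itself shifted by it — it sits on the causal path from variant to outcome. Conditioning on a mediator would strip out part of the effect we want; the pooled comparison gives the total causal effect.
Pooled: Variant Y 24.0% vs Variant D 38.2%; Variant D is higher overall.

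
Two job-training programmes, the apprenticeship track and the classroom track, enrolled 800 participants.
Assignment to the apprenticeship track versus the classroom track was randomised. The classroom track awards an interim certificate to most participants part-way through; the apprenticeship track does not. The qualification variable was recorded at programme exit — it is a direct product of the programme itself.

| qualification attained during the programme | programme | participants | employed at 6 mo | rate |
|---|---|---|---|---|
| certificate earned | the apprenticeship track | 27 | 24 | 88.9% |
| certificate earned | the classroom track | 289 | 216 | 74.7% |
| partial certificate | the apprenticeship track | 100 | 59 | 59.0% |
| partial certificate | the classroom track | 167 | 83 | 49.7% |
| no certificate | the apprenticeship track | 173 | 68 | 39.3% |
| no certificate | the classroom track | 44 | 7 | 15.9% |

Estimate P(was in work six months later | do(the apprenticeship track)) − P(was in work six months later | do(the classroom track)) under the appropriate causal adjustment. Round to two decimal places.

-0.11

Within every qualification attained during the programme level the apprenticeship track has the higher rate, yet pooled the classroom track does — Simpson's reversal.
Qualification attained during the programme is recorded after the programme and is itself shifted by it — it sits on the causal path from programme to outcome. Conditioning on a mediator would strip out part of the effect we want; the pooled comparison gives the total causal effect.
The causal difference is the pooled difference: 0.503 − 0.612 = -0.109.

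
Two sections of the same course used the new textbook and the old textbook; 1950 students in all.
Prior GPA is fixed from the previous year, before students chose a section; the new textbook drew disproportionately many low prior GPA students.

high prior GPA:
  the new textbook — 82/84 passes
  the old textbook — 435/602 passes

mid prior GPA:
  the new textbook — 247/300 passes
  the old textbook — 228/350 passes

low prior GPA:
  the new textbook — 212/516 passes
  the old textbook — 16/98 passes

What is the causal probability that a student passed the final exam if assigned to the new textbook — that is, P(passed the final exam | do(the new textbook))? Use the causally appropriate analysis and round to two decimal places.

The stratified and pooled comparisons disagree (the new textbook wins within each prior GPA band; the old textbook wins overall), so the answer turns on the causal role of prior GPA band.
Here prior GPA band is a common cause — it drives both which teaching method a case falls under and the outcome. The crude comparison mixes populations; the stratum-specific rates are the causally relevant ones.
Standardising the new textbook to the population prior GPA band mix: 0.352·82/84 + 0.333·247/300 + 0.315·212/516 = 0.747.

0.75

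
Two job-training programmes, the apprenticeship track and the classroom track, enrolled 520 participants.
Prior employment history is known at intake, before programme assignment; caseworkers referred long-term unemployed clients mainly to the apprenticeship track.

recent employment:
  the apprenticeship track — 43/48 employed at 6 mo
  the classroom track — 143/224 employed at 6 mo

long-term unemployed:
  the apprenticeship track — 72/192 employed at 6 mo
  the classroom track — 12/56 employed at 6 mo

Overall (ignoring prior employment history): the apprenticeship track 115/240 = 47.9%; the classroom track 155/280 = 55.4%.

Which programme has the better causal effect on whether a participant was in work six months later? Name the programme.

The prior employment history-specific comparison favours the apprenticeship track throughout, but the pooled figures favour the classroom track. The question is whether to condition on prior employment history.
Since prior employment history is a pre-existing factor (not a product of the programme) and it affects the outcome on its own, it is a confounder. The stratified rates, not the pooled rate, identify the causal effect.
Within each level — recent employment: 89.6% vs 63.8%; long-term unemployed: 37.5% vs 21.4% — the apprenticeship track is higher every time.

the apprenticeship track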